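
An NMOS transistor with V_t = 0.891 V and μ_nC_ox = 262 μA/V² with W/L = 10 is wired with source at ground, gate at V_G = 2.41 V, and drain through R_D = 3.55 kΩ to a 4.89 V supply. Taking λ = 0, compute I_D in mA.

V_GS = V_G = 2.41 V, so V_ov = 2.41 − 0.891 = 1.52 V.
k_n = μ_nC_ox · (W/L) = 2.62 mA/V².
Assume saturation: I_D = ½ k_n V_ov² = 0.5 × 2.62 × 1.52² = 3.02 mA, giving V_DS = V_DD − I_D R_D = 4.89 − 3.02 × 3.55 = -5.84 V.
But -5.84 V < V_ov = 1.52 V, so the device is actually in triode.
In triode I_D = k_n[V_ov V_DS − ½ V_DS²] and I_D = (V_DD − V_DS)/R_D. Equating: 4.65 V_DS² − 15.13 V_DS + 4.89 = 0, giving V_DS = 0.364 V (the root below V_ov).
I_D = (4.89 − 0.364) / 3.55 = 1.27 mA.

I_D = 1.27 mA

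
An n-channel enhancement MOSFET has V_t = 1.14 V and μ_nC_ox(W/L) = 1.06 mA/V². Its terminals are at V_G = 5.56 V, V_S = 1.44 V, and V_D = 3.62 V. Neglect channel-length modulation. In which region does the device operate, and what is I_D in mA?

Triode; I_D = 4.37 mA

V_GS = V_G − V_S = 5.56 − 1.44 = 4.12 V; V_DS = V_D − V_S = 3.62 − 1.44 = 2.18 V.
V_ov = V_GS − V_t = 4.12 − 1.14 = 2.98 V.
Since V_DS = 2.18 V < V_ov = 2.98 V, the device is in the triode region.
I_D = k_n [V_ov · V_DS − ½ V_DS²] = 1.06 × [2.98 × 2.18 − 0.5 × 2.18²] = 4.37 mA.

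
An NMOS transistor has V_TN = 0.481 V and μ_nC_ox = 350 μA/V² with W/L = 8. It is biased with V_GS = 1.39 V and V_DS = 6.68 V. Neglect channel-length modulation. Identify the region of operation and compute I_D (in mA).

Saturation; I_D = 1.16 mA

k_n = μ_nC_ox · (W/L) = 2.8 mA/V².
V_ov = V_GS − V_TN = 1.39 − 0.481 = 0.909 V.
Since V_DS = 6.68 V ≥ V_ov = 0.909 V, the device is in saturation.
I_D = ½ k_n V_ov² = 0.5 × 2.8 × 0.909² = 1.16 mA.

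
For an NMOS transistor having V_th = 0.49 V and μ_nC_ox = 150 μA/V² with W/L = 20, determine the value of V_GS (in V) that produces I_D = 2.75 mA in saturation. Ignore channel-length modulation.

k_n = μ_nC_ox · (W/L) = 3 mA/V².
In saturation I_D = ½ k_n (V_GS − V_th)², so V_GS − V_th = √(2 I_D / k_n) = √(2 × 2.75 / 3) = 1.35 V.
V_GS = 0.49 + 1.35 = 1.84 V.

V_GS = 1.84 V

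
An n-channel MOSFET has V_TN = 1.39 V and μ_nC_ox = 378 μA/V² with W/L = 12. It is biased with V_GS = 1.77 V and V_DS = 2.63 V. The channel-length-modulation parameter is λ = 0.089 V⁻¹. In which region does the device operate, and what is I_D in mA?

k_n = μ_nC_ox · (W/L) = 4.536 mA/V².
V_ov = V_GS − V_TN = 1.77 − 1.39 = 0.38 V.
Since V_DS = 2.63 V ≥ V_ov = 0.38 V, the device is in saturation.
I_D = ½ k_n V_ov² (1 + λ V_DS) = 0.5 × 4.536 × 0.38² × (1 + 0.089 × 2.63) = 0.404 mA.

Saturation; I_D = 0.404 mA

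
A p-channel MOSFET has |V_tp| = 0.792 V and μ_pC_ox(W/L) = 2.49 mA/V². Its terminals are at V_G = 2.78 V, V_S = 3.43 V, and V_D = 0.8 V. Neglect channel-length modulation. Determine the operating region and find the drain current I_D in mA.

V_SG = V_S − V_G = 3.43 − 2.78 = 0.65 V; V_SD = V_S − V_D = 3.43 − 0.8 = 2.63 V.
V_SG = 0.65 V < |V_tp| = 0.792 V, so the transistor is in cutoff.

Cutoff; I_D = 0 mA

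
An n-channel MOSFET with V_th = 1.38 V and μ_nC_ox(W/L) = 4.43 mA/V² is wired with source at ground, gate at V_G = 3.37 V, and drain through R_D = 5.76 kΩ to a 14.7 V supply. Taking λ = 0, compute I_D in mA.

I_D = 2.50 mA

V_GS = V_G = 3.37 V, so V_ov = 3.37 − 1.38 = 1.99 V.
Assume saturation: I_D = ½ k_n V_ov² = 0.5 × 4.43 × 1.99² = 8.77 mA, giving V_DS = V_DD − I_D R_D = 14.7 − 8.77 × 5.76 = -35.8 V.
But -35.8 V < V_ov = 1.99 V, so the device is actually in triode.
In triode I_D = k_n[V_ov V_DS − ½ V_DS²] and I_D = (V_DD − V_DS)/R_D. Equating: 12.8 V_DS² − 51.78 V_DS + 14.7 = 0, giving V_DS = 0.307 V (the root below V_ov).
I_D = (14.7 − 0.307) / 5.76 = 2.5 mA.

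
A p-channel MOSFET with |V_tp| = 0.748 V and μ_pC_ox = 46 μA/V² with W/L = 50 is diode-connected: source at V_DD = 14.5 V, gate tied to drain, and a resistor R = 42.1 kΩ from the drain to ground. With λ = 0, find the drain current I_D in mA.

I_D = 0.314 mA

With gate tied to drain, V_SG = V_SD ≥ V_SG − |V_tp|, so the device is in saturation.
k_p = μ_pC_ox · (W/L) = 2.3 mA/V².
KCL at the drain: ½ k_p (V_SG − |V_tp|)² = (V_DD − V_SG)/R.
Let x = V_SG − 0.748. Then 48.4 x² + x − 13.75 = 0, giving x = 0.523 V (positive root), so V_SG = 1.27 V.
I_D = (V_DD − V_SG)/R = (14.5 − 1.27) / 42.1 = 0.314 mA.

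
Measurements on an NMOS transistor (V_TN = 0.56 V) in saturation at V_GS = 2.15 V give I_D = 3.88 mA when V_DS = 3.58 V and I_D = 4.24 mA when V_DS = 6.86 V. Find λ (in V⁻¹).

With V_GS fixed, I_D ∝ (1 + λ V_DS) in saturation, so I_D2/I_D1 = (1 + λ V_DS2)/(1 + λ V_DS1).
4.24/3.88 = 1.093 = (1 + 6.86 λ)/(1 + 3.58 λ).
Solving: λ (I_D1 V_DS2 − I_D2 V_DS1) = I_D2 − I_D1, so λ = (4.24 − 3.88) / (3.88 × 6.86 − 4.24 × 3.58) = 0.36 / 11.4 = 0.0315 V⁻¹.

λ = 0.0315 V⁻¹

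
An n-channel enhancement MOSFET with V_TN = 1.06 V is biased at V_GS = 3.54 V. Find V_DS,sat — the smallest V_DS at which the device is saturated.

The boundary between triode and saturation is V_DS = V_GS − V_TN = V_ov.
V_ov = 3.54 − 1.06 = 2.48 V.

V_DS,sat = 2.48 V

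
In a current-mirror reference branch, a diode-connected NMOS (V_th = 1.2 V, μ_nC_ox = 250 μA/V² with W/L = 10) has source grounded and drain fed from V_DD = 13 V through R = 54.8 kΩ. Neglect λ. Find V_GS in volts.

V_GS = 1.61 V

With gate tied to drain, V_GS = V_DS ≥ V_GS − V_th, so the device is in saturation.
k_n = μ_nC_ox · (W/L) = 2.5 mA/V².
KCL at the drain: ½ k_n (V_GS − V_th)² = (V_DD − V_GS)/R.
Let x = V_GS − 1.2. Then 68.5 x² + x − 11.8 = 0, giving x = 0.408 V (positive root), so V_GS = 1.61 V.
I_D = (V_DD − V_GS)/R = (13 − 1.61) / 54.8 = 0.208 mA.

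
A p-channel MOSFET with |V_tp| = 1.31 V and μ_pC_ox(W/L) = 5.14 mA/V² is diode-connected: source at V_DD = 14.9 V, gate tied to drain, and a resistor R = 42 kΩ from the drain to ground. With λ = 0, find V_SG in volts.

V_SG = 1.66 V

With gate tied to drain, V_SG = V_SD ≥ V_SG − |V_tp|, so the device is in saturation.
KCL at the drain: ½ k_p (V_SG − |V_tp|)² = (V_DD − V_SG)/R.
Let x = V_SG − 1.31. Then 108 x² + x − 13.59 = 0, giving x = 0.35 V (positive root), so V_SG = 1.66 V.
I_D = (V_DD − V_SG)/R = (14.9 − 1.66) / 42 = 0.315 mA.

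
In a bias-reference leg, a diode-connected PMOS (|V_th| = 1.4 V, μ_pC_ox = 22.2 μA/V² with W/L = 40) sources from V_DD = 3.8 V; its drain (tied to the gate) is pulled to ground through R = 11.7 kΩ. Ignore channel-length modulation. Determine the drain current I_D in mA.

I_D = 0.155 mA

With gate tied to drain, V_SG = V_SD ≥ V_SG − |V_th|, so the device is in saturation.
k_p = μ_pC_ox · (W/L) = 0.888 mA/V².
KCL at the drain: ½ k_p (V_SG − |V_th|)² = (V_DD − V_SG)/R.
Let x = V_SG − 1.4. Then 5.19 x² + x − 2.4 = 0, giving x = 0.59 V (positive root), so V_SG = 1.99 V.
I_D = (V_DD − V_SG)/R = (3.8 − 1.99) / 11.7 = 0.155 mA.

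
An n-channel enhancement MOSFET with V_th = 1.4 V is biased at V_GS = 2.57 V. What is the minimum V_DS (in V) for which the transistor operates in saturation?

V_DS,sat = 1.17 V

The boundary between triode and saturation is V_DS = V_GS − V_th = V_ov.
V_ov = 2.57 − 1.4 = 1.17 V.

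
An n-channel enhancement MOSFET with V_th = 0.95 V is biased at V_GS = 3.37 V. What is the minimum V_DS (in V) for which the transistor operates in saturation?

V_DS,sat = 2.42 V

The boundary between triode and saturation is V_DS = V_GS − V_th = V_ov.
V_ov = 3.37 − 0.95 = 2.42 V.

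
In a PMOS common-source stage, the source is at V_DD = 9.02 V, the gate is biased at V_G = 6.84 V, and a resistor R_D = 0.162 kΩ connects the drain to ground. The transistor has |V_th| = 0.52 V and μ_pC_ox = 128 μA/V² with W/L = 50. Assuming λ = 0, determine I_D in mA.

I_D = 8.82 mA

V_SG = V_DD − V_G = 9.02 − 6.84 = 2.18 V, so V_ov = 2.18 − 0.52 = 1.66 V.
k_p = μ_pC_ox · (W/L) = 6.4 mA/V².
Assume saturation: I_D = ½ k_p V_ov² = 0.5 × 6.4 × 1.66² = 8.82 mA, giving V_SD = V_DD − I_D R_D = 9.02 − 8.82 × 0.162 = 7.59 V.
V_SD = 7.59 V ≥ V_ov = 1.66 V, confirming saturation.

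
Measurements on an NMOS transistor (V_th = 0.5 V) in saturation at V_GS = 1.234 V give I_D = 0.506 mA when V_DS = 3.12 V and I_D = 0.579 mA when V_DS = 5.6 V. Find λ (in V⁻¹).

With V_GS fixed, I_D ∝ (1 + λ V_DS) in saturation, so I_D2/I_D1 = (1 + λ V_DS2)/(1 + λ V_DS1).
0.579/0.506 = 1.144 = (1 + 5.6 λ)/(1 + 3.12 λ).
Solving: λ (I_D1 V_DS2 − I_D2 V_DS1) = I_D2 − I_D1, so λ = (0.579 − 0.506) / (0.506 × 5.6 − 0.579 × 3.12) = 0.073 / 1.03 = 0.0711 V⁻¹.

λ = 0.0711 V⁻¹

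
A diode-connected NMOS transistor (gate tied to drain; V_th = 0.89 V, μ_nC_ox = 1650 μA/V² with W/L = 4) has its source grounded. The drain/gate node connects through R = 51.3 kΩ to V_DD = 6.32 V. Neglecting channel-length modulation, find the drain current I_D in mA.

With gate tied to drain, V_GS = V_DS ≥ V_GS − V_th, so the device is in saturation.
k_n = μ_nC_ox · (W/L) = 6.6 mA/V².
KCL at the drain: ½ k_n (V_GS − V_th)² = (V_DD − V_GS)/R.
Let x = V_GS − 0.89. Then 169 x² + x − 5.43 = 0, giving x = 0.176 V (positive root), so V_GS = 1.07 V.
I_D = (V_DD − V_GS)/R = (6.32 − 1.07) / 51.3 = 0.102 mA.

I_D = 0.102 mA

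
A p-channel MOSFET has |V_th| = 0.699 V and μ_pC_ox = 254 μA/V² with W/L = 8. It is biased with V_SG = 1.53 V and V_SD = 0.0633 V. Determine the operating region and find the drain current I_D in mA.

k_p = μ_pC_ox · (W/L) = 2.032 mA/V².
V_ov = V_SG − |V_th| = 1.53 − 0.699 = 0.831 V.
Since V_SD = 0.0633 V < V_ov = 0.831 V, the device is in the triode region.
I_D = k_p [V_ov · V_SD − ½ V_SD²] = 2.032 × [0.831 × 0.0633 − 0.5 × 0.0633²] = 0.103 mA.

Triode; I_D = 0.103 mA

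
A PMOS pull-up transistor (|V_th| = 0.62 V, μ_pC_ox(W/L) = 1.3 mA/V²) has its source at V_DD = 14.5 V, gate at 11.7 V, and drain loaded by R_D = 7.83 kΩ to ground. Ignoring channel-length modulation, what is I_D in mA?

V_SG = V_DD − V_G = 14.5 − 11.7 = 2.8 V, so V_ov = 2.8 − 0.62 = 2.18 V.
Assume saturation: I_D = ½ k_p V_ov² = 0.5 × 1.3 × 2.18² = 3.09 mA, giving V_SD = V_DD − I_D R_D = 14.5 − 3.09 × 7.83 = -9.69 V.
But -9.69 V < V_ov = 2.18 V, so the device is actually in triode.
In triode I_D = k_p[V_ov V_SD − ½ V_SD²] and I_D = (V_DD − V_SD)/R_D. Equating: 5.09 V_SD² − 23.19 V_SD + 14.5 = 0, giving V_SD = 0.748 V (the root below V_ov).
I_D = (14.5 − 0.748) / 7.83 = 1.76 mA.

I_D = 1.76 mA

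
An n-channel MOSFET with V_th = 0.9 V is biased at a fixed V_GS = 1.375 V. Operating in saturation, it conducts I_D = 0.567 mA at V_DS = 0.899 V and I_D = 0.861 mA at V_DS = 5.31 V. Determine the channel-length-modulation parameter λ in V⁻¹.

λ = 0.131 V⁻¹

With V_GS fixed, I_D ∝ (1 + λ V_DS) in saturation, so I_D2/I_D1 = (1 + λ V_DS2)/(1 + λ V_DS1).
0.861/0.567 = 1.519 = (1 + 5.31 λ)/(1 + 0.899 λ).
Solving: λ (I_D1 V_DS2 − I_D2 V_DS1) = I_D2 − I_D1, so λ = (0.861 − 0.567) / (0.567 × 5.31 − 0.861 × 0.899) = 0.294 / 2.24 = 0.131 V⁻¹.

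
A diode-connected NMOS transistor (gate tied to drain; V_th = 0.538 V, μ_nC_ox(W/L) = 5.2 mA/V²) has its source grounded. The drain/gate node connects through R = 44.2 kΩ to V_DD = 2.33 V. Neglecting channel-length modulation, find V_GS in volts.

With gate tied to drain, V_GS = V_DS ≥ V_GS − V_th, so the device is in saturation.
KCL at the drain: ½ k_n (V_GS − V_th)² = (V_DD − V_GS)/R.
Let x = V_GS − 0.538. Then 115 x² + x − 1.792 = 0, giving x = 0.121 V (positive root), so V_GS = 0.659 V.
I_D = (V_DD − V_GS)/R = (2.33 − 0.659) / 44.2 = 0.0378 mA.

V_GS = 0.659 V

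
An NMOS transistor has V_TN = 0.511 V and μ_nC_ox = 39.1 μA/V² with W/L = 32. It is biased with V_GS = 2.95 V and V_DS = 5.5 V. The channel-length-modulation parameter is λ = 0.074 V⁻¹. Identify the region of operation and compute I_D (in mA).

k_n = μ_nC_ox · (W/L) = 1.251 mA/V².
V_ov = V_GS − V_TN = 2.95 − 0.511 = 2.44 V.
Since V_DS = 5.5 V ≥ V_ov = 2.44 V, the device is in saturation.
I_D = ½ k_n V_ov² (1 + λ V_DS) = 0.5 × 1.251 × 2.44² × (1 + 0.074 × 5.5) = 5.24 mA.

Saturation; I_D = 5.24 mA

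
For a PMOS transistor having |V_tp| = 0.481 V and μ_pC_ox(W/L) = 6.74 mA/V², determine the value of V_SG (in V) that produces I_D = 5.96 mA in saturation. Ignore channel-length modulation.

V_SG = 1.81 V

In saturation I_D = ½ k_p (V_SG − |V_tp|)², so V_SG − |V_tp| = √(2 I_D / k_p) = √(2 × 5.96 / 6.74) = 1.33 V.
V_SG = 0.481 + 1.33 = 1.81 V.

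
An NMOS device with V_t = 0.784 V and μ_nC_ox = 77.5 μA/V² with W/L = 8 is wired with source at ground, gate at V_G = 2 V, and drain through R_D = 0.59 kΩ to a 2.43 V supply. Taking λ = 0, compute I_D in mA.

I_D = 0.458 mA

V_GS = V_G = 2 V, so V_ov = 2 − 0.784 = 1.22 V.
k_n = μ_nC_ox · (W/L) = 0.62 mA/V².
Assume saturation: I_D = ½ k_n V_ov² = 0.5 × 0.62 × 1.22² = 0.458 mA, giving V_DS = V_DD − I_D R_D = 2.43 − 0.458 × 0.59 = 2.16 V.
V_DS = 2.16 V ≥ V_ov = 1.22 V, confirming saturation.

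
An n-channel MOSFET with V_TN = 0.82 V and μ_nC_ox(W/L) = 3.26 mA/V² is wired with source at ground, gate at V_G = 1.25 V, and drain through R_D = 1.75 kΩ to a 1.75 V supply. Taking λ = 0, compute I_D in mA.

V_GS = V_G = 1.25 V, so V_ov = 1.25 − 0.82 = 0.43 V.
Assume saturation: I_D = ½ k_n V_ov² = 0.5 × 3.26 × 0.43² = 0.301 mA, giving V_DS = V_DD − I_D R_D = 1.75 − 0.301 × 1.75 = 1.22 V.
V_DS = 1.22 V ≥ V_ov = 0.43 V, confirming saturation.

I_D = 0.301 mA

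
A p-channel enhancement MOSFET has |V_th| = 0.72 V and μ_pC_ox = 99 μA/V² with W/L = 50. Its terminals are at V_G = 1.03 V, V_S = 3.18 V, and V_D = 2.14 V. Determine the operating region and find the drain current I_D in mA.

Triode; I_D = 4.68 mA

V_SG = V_S − V_G = 3.18 − 1.03 = 2.15 V; V_SD = V_S − V_D = 3.18 − 2.14 = 1.04 V.
k_p = μ_pC_ox · (W/L) = 4.95 mA/V².
V_ov = V_SG − |V_th| = 2.15 − 0.72 = 1.43 V.
Since V_SD = 1.04 V < V_ov = 1.43 V, the device is in the triode region.
I_D = k_p [V_ov · V_SD − ½ V_SD²] = 4.95 × [1.43 × 1.04 − 0.5 × 1.04²] = 4.68 mA.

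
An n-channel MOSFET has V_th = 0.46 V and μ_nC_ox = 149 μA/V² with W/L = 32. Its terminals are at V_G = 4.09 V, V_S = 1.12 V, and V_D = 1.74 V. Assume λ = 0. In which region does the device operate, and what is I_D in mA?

V_GS = V_G − V_S = 4.09 − 1.12 = 2.97 V; V_DS = V_D − V_S = 1.74 − 1.12 = 0.62 V.
k_n = μ_nC_ox · (W/L) = 4.768 mA/V².
V_ov = V_GS − V_th = 2.97 − 0.46 = 2.51 V.
Since V_DS = 0.62 V < V_ov = 2.51 V, the device is in the triode region.
I_D = k_n [V_ov · V_DS − ½ V_DS²] = 4.768 × [2.51 × 0.62 − 0.5 × 0.62²] = 6.5 mA.

Triode; I_D = 6.50 mA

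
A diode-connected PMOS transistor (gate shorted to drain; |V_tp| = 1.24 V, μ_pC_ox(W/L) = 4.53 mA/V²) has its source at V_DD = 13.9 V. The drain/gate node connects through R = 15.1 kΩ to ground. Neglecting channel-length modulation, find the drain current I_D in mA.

I_D = 0.799 mA

With gate tied to drain, V_SG = V_SD ≥ V_SG − |V_tp|, so the device is in saturation.
KCL at the drain: ½ k_p (V_SG − |V_tp|)² = (V_DD − V_SG)/R.
Let x = V_SG − 1.24. Then 34.2 x² + x − 12.66 = 0, giving x = 0.594 V (positive root), so V_SG = 1.83 V.
I_D = (V_DD − V_SG)/R = (13.9 − 1.83) / 15.1 = 0.799 mA.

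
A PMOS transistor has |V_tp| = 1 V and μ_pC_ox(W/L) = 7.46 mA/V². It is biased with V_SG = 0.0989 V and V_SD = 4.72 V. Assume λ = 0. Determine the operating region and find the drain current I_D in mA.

V_SG = 0.0989 V < |V_tp| = 1 V, so the transistor is in cutoff.

Cutoff; I_D = 0 mA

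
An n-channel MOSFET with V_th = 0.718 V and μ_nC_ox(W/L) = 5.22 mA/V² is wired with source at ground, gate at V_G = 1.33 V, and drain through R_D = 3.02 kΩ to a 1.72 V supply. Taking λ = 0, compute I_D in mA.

V_GS = V_G = 1.33 V, so V_ov = 1.33 − 0.718 = 0.612 V.
Assume saturation: I_D = ½ k_n V_ov² = 0.5 × 5.22 × 0.612² = 0.978 mA, giving V_DS = V_DD − I_D R_D = 1.72 − 0.978 × 3.02 = -1.23 V.
But -1.23 V < V_ov = 0.612 V, so the device is actually in triode.
In triode I_D = k_n[V_ov V_DS − ½ V_DS²] and I_D = (V_DD − V_DS)/R_D. Equating: 7.88 V_DS² − 10.65 V_DS + 1.72 = 0, giving V_DS = 0.188 V (the root below V_ov).
I_D = (1.72 − 0.188) / 3.02 = 0.507 mA.

I_D = 0.507 mA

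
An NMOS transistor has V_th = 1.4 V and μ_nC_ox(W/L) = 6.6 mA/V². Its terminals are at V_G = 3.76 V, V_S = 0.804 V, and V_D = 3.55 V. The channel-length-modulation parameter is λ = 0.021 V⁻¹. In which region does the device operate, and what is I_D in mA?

V_GS = V_G − V_S = 3.76 − 0.804 = 2.96 V; V_DS = V_D − V_S = 3.55 − 0.804 = 2.75 V.
V_ov = V_GS − V_th = 2.96 − 1.4 = 1.56 V.
Since V_DS = 2.75 V ≥ V_ov = 1.56 V, the device is in saturation.
I_D = ½ k_n V_ov² (1 + λ V_DS) = 0.5 × 6.6 × 1.56² × (1 + 0.021 × 2.75) = 8.45 mA.

Saturation; I_D = 8.45 mA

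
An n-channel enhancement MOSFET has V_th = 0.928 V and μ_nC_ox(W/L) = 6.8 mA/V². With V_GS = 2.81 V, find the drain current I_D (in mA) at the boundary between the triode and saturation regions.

At the boundary V_DS = V_ov = V_GS − V_th = 2.81 − 0.928 = 1.88 V.
I_D = ½ k_n V_ov² = 0.5 × 6.8 × 1.88² = 12 mA.

I_D = 12.0 mA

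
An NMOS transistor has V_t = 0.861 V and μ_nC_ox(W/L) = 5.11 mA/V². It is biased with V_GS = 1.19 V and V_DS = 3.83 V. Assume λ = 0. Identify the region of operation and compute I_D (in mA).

V_ov = V_GS − V_t = 1.19 − 0.861 = 0.329 V.
Since V_DS = 3.83 V ≥ V_ov = 0.329 V, the device is in saturation.
I_D = ½ k_n V_ov² = 0.5 × 5.11 × 0.329² = 0.277 mA.

Saturation; I_D = 0.277 mA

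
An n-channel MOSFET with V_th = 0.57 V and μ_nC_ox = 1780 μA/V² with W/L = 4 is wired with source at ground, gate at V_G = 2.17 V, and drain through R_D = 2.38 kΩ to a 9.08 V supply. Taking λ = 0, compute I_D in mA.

I_D = 3.66 mA

V_GS = V_G = 2.17 V, so V_ov = 2.17 − 0.57 = 1.6 V.
k_n = μ_nC_ox · (W/L) = 7.12 mA/V².
Assume saturation: I_D = ½ k_n V_ov² = 0.5 × 7.12 × 1.6² = 9.11 mA, giving V_DS = V_DD − I_D R_D = 9.08 − 9.11 × 2.38 = -12.6 V.
But -12.6 V < V_ov = 1.6 V, so the device is actually in triode.
In triode I_D = k_n[V_ov V_DS − ½ V_DS²] and I_D = (V_DD − V_DS)/R_D. Equating: 8.47 V_DS² − 28.11 V_DS + 9.08 = 0, giving V_DS = 0.363 V (the root below V_ov).
I_D = (9.08 − 0.363) / 2.38 = 3.66 mA.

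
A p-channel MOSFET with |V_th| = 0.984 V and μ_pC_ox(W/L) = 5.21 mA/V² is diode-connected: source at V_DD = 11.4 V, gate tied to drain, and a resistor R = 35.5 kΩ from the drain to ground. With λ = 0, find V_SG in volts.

With gate tied to drain, V_SG = V_SD ≥ V_SG − |V_th|, so the device is in saturation.
KCL at the drain: ½ k_p (V_SG − |V_th|)² = (V_DD − V_SG)/R.
Let x = V_SG − 0.984. Then 92.5 x² + x − 10.42 = 0, giving x = 0.33 V (positive root), so V_SG = 1.31 V.
I_D = (V_DD − V_SG)/R = (11.4 − 1.31) / 35.5 = 0.284 mA.

V_SG = 1.31 V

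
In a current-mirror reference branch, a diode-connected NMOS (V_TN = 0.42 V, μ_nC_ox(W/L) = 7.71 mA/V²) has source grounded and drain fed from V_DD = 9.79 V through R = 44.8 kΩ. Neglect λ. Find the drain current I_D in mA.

I_D = 0.204 mA

With gate tied to drain, V_GS = V_DS ≥ V_GS − V_TN, so the device is in saturation.
KCL at the drain: ½ k_n (V_GS − V_TN)² = (V_DD − V_GS)/R.
Let x = V_GS − 0.42. Then 173 x² + x − 9.37 = 0, giving x = 0.23 V (positive root), so V_GS = 0.65 V.
I_D = (V_DD − V_GS)/R = (9.79 − 0.65) / 44.8 = 0.204 mA.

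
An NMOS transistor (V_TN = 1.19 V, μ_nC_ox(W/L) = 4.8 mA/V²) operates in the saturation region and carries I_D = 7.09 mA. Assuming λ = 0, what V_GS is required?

In saturation I_D = ½ k_n (V_GS − V_TN)², so V_GS − V_TN = √(2 I_D / k_n) = √(2 × 7.09 / 4.8) = 1.72 V.
V_GS = 1.19 + 1.72 = 2.91 V.

V_GS = 2.91 V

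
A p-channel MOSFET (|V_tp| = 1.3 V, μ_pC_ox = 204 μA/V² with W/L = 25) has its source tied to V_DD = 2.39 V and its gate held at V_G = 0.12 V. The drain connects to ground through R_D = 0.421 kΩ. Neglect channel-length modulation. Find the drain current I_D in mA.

I_D = 2.40 mA

V_SG = V_DD − V_G = 2.39 − 0.12 = 2.27 V, so V_ov = 2.27 − 1.3 = 0.97 V.
k_p = μ_pC_ox · (W/L) = 5.1 mA/V².
Assume saturation: I_D = ½ k_p V_ov² = 0.5 × 5.1 × 0.97² = 2.4 mA, giving V_SD = V_DD − I_D R_D = 2.39 − 2.4 × 0.421 = 1.38 V.
V_SD = 1.38 V ≥ V_ov = 0.97 V, confirming saturation.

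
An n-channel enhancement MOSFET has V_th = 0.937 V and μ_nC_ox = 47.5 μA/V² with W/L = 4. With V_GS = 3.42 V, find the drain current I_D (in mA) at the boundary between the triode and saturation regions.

I_D = 0.586 mA

At the boundary V_DS = V_ov = V_GS − V_th = 3.42 − 0.937 = 2.48 V.
k_n = μ_nC_ox · (W/L) = 0.19 mA/V².
I_D = ½ k_n V_ov² = 0.5 × 0.19 × 2.48² = 0.586 mA.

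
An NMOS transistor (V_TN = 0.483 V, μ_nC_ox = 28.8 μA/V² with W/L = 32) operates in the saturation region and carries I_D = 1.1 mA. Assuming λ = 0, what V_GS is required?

V_GS = 2.03 V

k_n = μ_nC_ox · (W/L) = 0.9216 mA/V².
In saturation I_D = ½ k_n (V_GS − V_TN)², so V_GS − V_TN = √(2 I_D / k_n) = √(2 × 1.1 / 0.9216) = 1.55 V.
V_GS = 0.483 + 1.55 = 2.03 V.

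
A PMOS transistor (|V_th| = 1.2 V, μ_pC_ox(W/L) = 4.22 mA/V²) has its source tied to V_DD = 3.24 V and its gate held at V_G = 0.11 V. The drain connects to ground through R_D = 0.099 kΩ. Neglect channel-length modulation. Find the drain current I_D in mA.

V_SG = V_DD − V_G = 3.24 − 0.11 = 3.13 V, so V_ov = 3.13 − 1.2 = 1.93 V.
Assume saturation: I_D = ½ k_p V_ov² = 0.5 × 4.22 × 1.93² = 7.86 mA, giving V_SD = V_DD − I_D R_D = 3.24 − 7.86 × 0.099 = 2.46 V.
V_SD = 2.46 V ≥ V_ov = 1.93 V, confirming saturation.

I_D = 7.86 mA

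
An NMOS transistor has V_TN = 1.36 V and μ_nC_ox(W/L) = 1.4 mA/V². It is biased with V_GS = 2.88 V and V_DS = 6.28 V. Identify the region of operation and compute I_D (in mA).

V_ov = V_GS − V_TN = 2.88 − 1.36 = 1.52 V.
Since V_DS = 6.28 V ≥ V_ov = 1.52 V, the device is in saturation.
I_D = ½ k_n V_ov² = 0.5 × 1.4 × 1.52² = 1.62 mA.

Saturation; I_D = 1.62 mA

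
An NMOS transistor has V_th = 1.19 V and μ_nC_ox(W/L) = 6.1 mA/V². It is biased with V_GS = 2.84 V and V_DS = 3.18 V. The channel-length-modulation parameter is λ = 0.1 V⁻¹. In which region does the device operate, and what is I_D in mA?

V_ov = V_GS − V_th = 2.84 − 1.19 = 1.65 V.
Since V_DS = 3.18 V ≥ V_ov = 1.65 V, the device is in saturation.
I_D = ½ k_n V_ov² (1 + λ V_DS) = 0.5 × 6.1 × 1.65² × (1 + 0.1 × 3.18) = 10.9 mA.

Saturation; I_D = 10.9 mA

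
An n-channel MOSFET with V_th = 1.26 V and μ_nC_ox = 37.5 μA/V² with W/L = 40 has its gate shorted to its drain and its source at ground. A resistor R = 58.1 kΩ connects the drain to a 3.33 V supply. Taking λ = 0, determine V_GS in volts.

V_GS = 1.47 V

With gate tied to drain, V_GS = V_DS ≥ V_GS − V_th, so the device is in saturation.
k_n = μ_nC_ox · (W/L) = 1.5 mA/V².
KCL at the drain: ½ k_n (V_GS − V_th)² = (V_DD − V_GS)/R.
Let x = V_GS − 1.26. Then 43.6 x² + x − 2.07 = 0, giving x = 0.207 V (positive root), so V_GS = 1.47 V.
I_D = (V_DD − V_GS)/R = (3.33 − 1.47) / 58.1 = 0.0321 mA.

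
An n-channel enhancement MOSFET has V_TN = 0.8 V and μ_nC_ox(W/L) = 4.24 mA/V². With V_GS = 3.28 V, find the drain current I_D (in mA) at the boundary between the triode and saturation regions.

At the boundary V_DS = V_ov = V_GS − V_TN = 3.28 − 0.8 = 2.48 V.
I_D = ½ k_n V_ov² = 0.5 × 4.24 × 2.48² = 13 mA.

I_D = 13.0 mA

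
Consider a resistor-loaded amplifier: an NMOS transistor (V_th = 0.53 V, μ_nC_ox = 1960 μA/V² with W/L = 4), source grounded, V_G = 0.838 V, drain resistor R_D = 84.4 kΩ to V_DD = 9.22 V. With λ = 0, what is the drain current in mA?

V_GS = V_G = 0.838 V, so V_ov = 0.838 − 0.53 = 0.308 V.
k_n = μ_nC_ox · (W/L) = 7.84 mA/V².
Assume saturation: I_D = ½ k_n V_ov² = 0.5 × 7.84 × 0.308² = 0.372 mA, giving V_DS = V_DD − I_D R_D = 9.22 − 0.372 × 84.4 = -22.2 V.
But -22.2 V < V_ov = 0.308 V, so the device is actually in triode.
In triode I_D = k_n[V_ov V_DS − ½ V_DS²] and I_D = (V_DD − V_DS)/R_D. Equating: 331 V_DS² − 204.8 V_DS + 9.22 = 0, giving V_DS = 0.0489 V (the root below V_ov).
I_D = (9.22 − 0.0489) / 84.4 = 0.109 mA.

I_D = 0.109 mA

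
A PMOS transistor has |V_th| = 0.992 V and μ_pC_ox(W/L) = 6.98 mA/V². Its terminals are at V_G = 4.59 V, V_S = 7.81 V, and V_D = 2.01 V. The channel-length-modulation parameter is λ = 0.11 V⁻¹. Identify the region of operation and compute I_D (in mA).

V_SG = V_S − V_G = 7.81 − 4.59 = 3.22 V; V_SD = V_S − V_D = 7.81 − 2.01 = 5.8 V.
V_ov = V_SG − |V_th| = 3.22 − 0.992 = 2.23 V.
Since V_SD = 5.8 V ≥ V_ov = 2.23 V, the device is in saturation.
I_D = ½ k_p V_ov² (1 + λ V_SD) = 0.5 × 6.98 × 2.23² × (1 + 0.11 × 5.8) = 28.4 mA.

Saturation; I_D = 28.4 mA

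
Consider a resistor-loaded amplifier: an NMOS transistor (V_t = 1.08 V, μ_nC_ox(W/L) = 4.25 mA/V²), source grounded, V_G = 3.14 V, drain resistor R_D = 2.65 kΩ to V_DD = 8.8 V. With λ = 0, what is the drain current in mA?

V_GS = V_G = 3.14 V, so V_ov = 3.14 − 1.08 = 2.06 V.
Assume saturation: I_D = ½ k_n V_ov² = 0.5 × 4.25 × 2.06² = 9.02 mA, giving V_DS = V_DD − I_D R_D = 8.8 − 9.02 × 2.65 = -15.1 V.
But -15.1 V < V_ov = 2.06 V, so the device is actually in triode.
In triode I_D = k_n[V_ov V_DS − ½ V_DS²] and I_D = (V_DD − V_DS)/R_D. Equating: 5.63 V_DS² − 24.2 V_DS + 8.8 = 0, giving V_DS = 0.401 V (the root below V_ov).
I_D = (8.8 − 0.401) / 2.65 = 3.17 mA.

I_D = 3.17 mA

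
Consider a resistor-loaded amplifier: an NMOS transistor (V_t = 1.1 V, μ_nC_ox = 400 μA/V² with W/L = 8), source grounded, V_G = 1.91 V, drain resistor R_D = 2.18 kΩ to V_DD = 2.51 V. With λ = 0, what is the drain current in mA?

V_GS = V_G = 1.91 V, so V_ov = 1.91 − 1.1 = 0.81 V.
k_n = μ_nC_ox · (W/L) = 3.2 mA/V².
Assume saturation: I_D = ½ k_n V_ov² = 0.5 × 3.2 × 0.81² = 1.05 mA, giving V_DS = V_DD − I_D R_D = 2.51 − 1.05 × 2.18 = 0.222 V.
But 0.222 V < V_ov = 0.81 V, so the device is actually in triode.
In triode I_D = k_n[V_ov V_DS − ½ V_DS²] and I_D = (V_DD − V_DS)/R_D. Equating: 3.49 V_DS² − 6.651 V_DS + 2.51 = 0, giving V_DS = 0.518 V (the root below V_ov).
I_D = (2.51 − 0.518) / 2.18 = 0.914 mA.

I_D = 0.914 mA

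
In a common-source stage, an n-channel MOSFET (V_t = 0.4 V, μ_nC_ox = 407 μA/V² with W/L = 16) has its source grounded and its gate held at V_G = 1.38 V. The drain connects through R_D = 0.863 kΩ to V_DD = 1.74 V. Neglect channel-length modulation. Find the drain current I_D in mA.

I_D = 1.66 mA

V_GS = V_G = 1.38 V, so V_ov = 1.38 − 0.4 = 0.98 V.
k_n = μ_nC_ox · (W/L) = 6.512 mA/V².
Assume saturation: I_D = ½ k_n V_ov² = 0.5 × 6.512 × 0.98² = 3.13 mA, giving V_DS = V_DD − I_D R_D = 1.74 − 3.13 × 0.863 = -0.959 V.
But -0.959 V < V_ov = 0.98 V, so the device is actually in triode.
In triode I_D = k_n[V_ov V_DS − ½ V_DS²] and I_D = (V_DD − V_DS)/R_D. Equating: 2.81 V_DS² − 6.507 V_DS + 1.74 = 0, giving V_DS = 0.308 V (the root below V_ov).
I_D = (1.74 − 0.308) / 0.863 = 1.66 mA.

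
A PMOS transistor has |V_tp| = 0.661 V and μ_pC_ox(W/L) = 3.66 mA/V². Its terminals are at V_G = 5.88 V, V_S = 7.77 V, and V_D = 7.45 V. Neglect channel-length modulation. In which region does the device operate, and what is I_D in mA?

V_SG = V_S − V_G = 7.77 − 5.88 = 1.89 V; V_SD = V_S − V_D = 7.77 − 7.45 = 0.32 V.
V_ov = V_SG − |V_tp| = 1.89 − 0.661 = 1.23 V.
Since V_SD = 0.32 V < V_ov = 1.23 V, the device is in the triode region.
I_D = k_p [V_ov · V_SD − ½ V_SD²] = 3.66 × [1.23 × 0.32 − 0.5 × 0.32²] = 1.25 mA.

Triode; I_D = 1.25 mA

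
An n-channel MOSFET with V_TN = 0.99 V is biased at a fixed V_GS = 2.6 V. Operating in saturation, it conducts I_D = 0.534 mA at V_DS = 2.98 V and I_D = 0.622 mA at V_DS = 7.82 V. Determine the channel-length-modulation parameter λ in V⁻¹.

With V_GS fixed, I_D ∝ (1 + λ V_DS) in saturation, so I_D2/I_D1 = (1 + λ V_DS2)/(1 + λ V_DS1).
0.622/0.534 = 1.165 = (1 + 7.82 λ)/(1 + 2.98 λ).
Solving: λ (I_D1 V_DS2 − I_D2 V_DS1) = I_D2 − I_D1, so λ = (0.622 − 0.534) / (0.534 × 7.82 − 0.622 × 2.98) = 0.088 / 2.32 = 0.0379 V⁻¹.

λ = 0.0379 V⁻¹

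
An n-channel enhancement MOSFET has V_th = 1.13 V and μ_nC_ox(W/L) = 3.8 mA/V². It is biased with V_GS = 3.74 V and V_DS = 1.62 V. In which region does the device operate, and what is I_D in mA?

Triode; I_D = 11.1 mA

V_ov = V_GS − V_th = 3.74 − 1.13 = 2.61 V.
Since V_DS = 1.62 V < V_ov = 2.61 V, the device is in the triode region.
I_D = k_n [V_ov · V_DS − ½ V_DS²] = 3.8 × [2.61 × 1.62 − 0.5 × 1.62²] = 11.1 mA.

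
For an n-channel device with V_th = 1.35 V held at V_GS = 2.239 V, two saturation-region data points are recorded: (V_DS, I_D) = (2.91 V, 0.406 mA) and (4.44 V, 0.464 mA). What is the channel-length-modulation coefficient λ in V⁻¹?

With V_GS fixed, I_D ∝ (1 + λ V_DS) in saturation, so I_D2/I_D1 = (1 + λ V_DS2)/(1 + λ V_DS1).
0.464/0.406 = 1.143 = (1 + 4.44 λ)/(1 + 2.91 λ).
Solving: λ (I_D1 V_DS2 − I_D2 V_DS1) = I_D2 − I_D1, so λ = (0.464 − 0.406) / (0.406 × 4.44 − 0.464 × 2.91) = 0.058 / 0.452 = 0.128 V⁻¹.

λ = 0.128 V⁻¹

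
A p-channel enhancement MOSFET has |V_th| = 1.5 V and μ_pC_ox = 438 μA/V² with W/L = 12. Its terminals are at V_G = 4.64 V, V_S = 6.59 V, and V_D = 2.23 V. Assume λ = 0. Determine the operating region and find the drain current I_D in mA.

V_SG = V_S − V_G = 6.59 − 4.64 = 1.95 V; V_SD = V_S − V_D = 6.59 − 2.23 = 4.36 V.
k_p = μ_pC_ox · (W/L) = 5.256 mA/V².
V_ov = V_SG − |V_th| = 1.95 − 1.5 = 0.45 V.
Since V_SD = 4.36 V ≥ V_ov = 0.45 V, the device is in saturation.
I_D = ½ k_p V_ov² = 0.5 × 5.256 × 0.45² = 0.532 mA.

Saturation; I_D = 0.532 mA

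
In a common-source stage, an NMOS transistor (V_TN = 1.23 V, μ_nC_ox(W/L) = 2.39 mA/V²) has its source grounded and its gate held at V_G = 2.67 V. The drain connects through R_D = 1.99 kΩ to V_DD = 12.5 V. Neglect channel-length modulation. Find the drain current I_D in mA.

I_D = 2.48 mA

V_GS = V_G = 2.67 V, so V_ov = 2.67 − 1.23 = 1.44 V.
Assume saturation: I_D = ½ k_n V_ov² = 0.5 × 2.39 × 1.44² = 2.48 mA, giving V_DS = V_DD − I_D R_D = 12.5 − 2.48 × 1.99 = 7.57 V.
V_DS = 7.57 V ≥ V_ov = 1.44 V, confirming saturation.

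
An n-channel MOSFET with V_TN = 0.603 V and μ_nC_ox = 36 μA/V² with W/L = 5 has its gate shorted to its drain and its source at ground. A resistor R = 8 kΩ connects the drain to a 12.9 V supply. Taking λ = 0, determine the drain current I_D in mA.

With gate tied to drain, V_GS = V_DS ≥ V_GS − V_TN, so the device is in saturation.
k_n = μ_nC_ox · (W/L) = 0.18 mA/V².
KCL at the drain: ½ k_n (V_GS − V_TN)² = (V_DD − V_GS)/R.
Let x = V_GS − 0.603. Then 0.72 x² + x − 12.3 = 0, giving x = 3.5 V (positive root), so V_GS = 4.1 V.
I_D = (V_DD − V_GS)/R = (12.9 − 4.1) / 8 = 1.1 mA.

I_D = 1.10 mA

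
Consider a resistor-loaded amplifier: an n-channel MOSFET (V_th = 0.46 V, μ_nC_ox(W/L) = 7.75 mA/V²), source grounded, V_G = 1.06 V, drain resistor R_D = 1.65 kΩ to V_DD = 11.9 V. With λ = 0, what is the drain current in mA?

I_D = 1.40 mA

V_GS = V_G = 1.06 V, so V_ov = 1.06 − 0.46 = 0.6 V.
Assume saturation: I_D = ½ k_n V_ov² = 0.5 × 7.75 × 0.6² = 1.4 mA, giving V_DS = V_DD − I_D R_D = 11.9 − 1.4 × 1.65 = 9.6 V.
V_DS = 9.6 V ≥ V_ov = 0.6 V, confirming saturation.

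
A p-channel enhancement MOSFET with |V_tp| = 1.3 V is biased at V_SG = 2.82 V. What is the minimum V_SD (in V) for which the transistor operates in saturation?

V_SD,sat = 1.52 V

The boundary between triode and saturation is V_SD = V_SG − |V_tp| = V_ov.
V_ov = 2.82 − 1.3 = 1.52 V.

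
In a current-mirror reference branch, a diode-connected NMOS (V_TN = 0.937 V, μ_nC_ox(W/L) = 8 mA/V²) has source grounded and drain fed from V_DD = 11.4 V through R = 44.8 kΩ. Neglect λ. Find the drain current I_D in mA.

I_D = 0.228 mA

With gate tied to drain, V_GS = V_DS ≥ V_GS − V_TN, so the device is in saturation.
KCL at the drain: ½ k_n (V_GS − V_TN)² = (V_DD − V_GS)/R.
Let x = V_GS − 0.937. Then 179 x² + x − 10.46 = 0, giving x = 0.239 V (positive root), so V_GS = 1.18 V.
I_D = (V_DD − V_GS)/R = (11.4 − 1.18) / 44.8 = 0.228 mA.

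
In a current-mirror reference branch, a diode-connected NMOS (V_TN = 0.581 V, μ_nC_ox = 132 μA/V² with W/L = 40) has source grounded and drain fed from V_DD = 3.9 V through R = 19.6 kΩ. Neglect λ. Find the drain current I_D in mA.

I_D = 0.157 mA

With gate tied to drain, V_GS = V_DS ≥ V_GS − V_TN, so the device is in saturation.
k_n = μ_nC_ox · (W/L) = 5.28 mA/V².
KCL at the drain: ½ k_n (V_GS − V_TN)² = (V_DD − V_GS)/R.
Let x = V_GS − 0.581. Then 51.7 x² + x − 3.319 = 0, giving x = 0.244 V (positive root), so V_GS = 0.825 V.
I_D = (V_DD − V_GS)/R = (3.9 − 0.825) / 19.6 = 0.157 mA.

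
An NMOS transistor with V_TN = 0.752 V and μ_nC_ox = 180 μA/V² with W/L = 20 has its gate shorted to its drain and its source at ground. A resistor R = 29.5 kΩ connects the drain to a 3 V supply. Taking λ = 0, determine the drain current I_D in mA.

With gate tied to drain, V_GS = V_DS ≥ V_GS − V_TN, so the device is in saturation.
k_n = μ_nC_ox · (W/L) = 3.6 mA/V².
KCL at the drain: ½ k_n (V_GS − V_TN)² = (V_DD − V_GS)/R.
Let x = V_GS − 0.752. Then 53.1 x² + x − 2.248 = 0, giving x = 0.197 V (positive root), so V_GS = 0.949 V.
I_D = (V_DD − V_GS)/R = (3 − 0.949) / 29.5 = 0.0695 mA.

I_D = 0.0695 mA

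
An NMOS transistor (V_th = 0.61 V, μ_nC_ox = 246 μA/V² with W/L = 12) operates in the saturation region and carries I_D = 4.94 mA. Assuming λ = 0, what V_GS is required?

k_n = μ_nC_ox · (W/L) = 2.952 mA/V².
In saturation I_D = ½ k_n (V_GS − V_th)², so V_GS − V_th = √(2 I_D / k_n) = √(2 × 4.94 / 2.952) = 1.83 V.
V_GS = 0.61 + 1.83 = 2.44 V.

V_GS = 2.44 V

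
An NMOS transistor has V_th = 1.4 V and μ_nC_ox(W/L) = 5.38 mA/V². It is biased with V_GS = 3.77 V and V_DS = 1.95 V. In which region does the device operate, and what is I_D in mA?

V_ov = V_GS − V_th = 3.77 − 1.4 = 2.37 V.
Since V_DS = 1.95 V < V_ov = 2.37 V, the device is in the triode region.
I_D = k_n [V_ov · V_DS − ½ V_DS²] = 5.38 × [2.37 × 1.95 − 0.5 × 1.95²] = 14.6 mA.

Triode; I_D = 14.6 mA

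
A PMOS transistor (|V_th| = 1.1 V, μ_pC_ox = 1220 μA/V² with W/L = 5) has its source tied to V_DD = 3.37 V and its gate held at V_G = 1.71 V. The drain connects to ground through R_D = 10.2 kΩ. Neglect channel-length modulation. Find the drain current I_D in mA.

V_SG = V_DD − V_G = 3.37 − 1.71 = 1.66 V, so V_ov = 1.66 − 1.1 = 0.56 V.
k_p = μ_pC_ox · (W/L) = 6.1 mA/V².
Assume saturation: I_D = ½ k_p V_ov² = 0.5 × 6.1 × 0.56² = 0.956 mA, giving V_SD = V_DD − I_D R_D = 3.37 − 0.956 × 10.2 = -6.39 V.
But -6.39 V < V_ov = 0.56 V, so the device is actually in triode.
In triode I_D = k_p[V_ov V_SD − ½ V_SD²] and I_D = (V_DD − V_SD)/R_D. Equating: 31.1 V_SD² − 35.84 V_SD + 3.37 = 0, giving V_SD = 0.103 V (the root below V_ov).
I_D = (3.37 − 0.103) / 10.2 = 0.32 mA.

I_D = 0.320 mA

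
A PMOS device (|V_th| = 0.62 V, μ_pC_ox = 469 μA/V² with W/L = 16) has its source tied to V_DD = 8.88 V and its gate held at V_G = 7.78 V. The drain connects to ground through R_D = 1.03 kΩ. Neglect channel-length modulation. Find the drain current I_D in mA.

I_D = 0.864 mA

V_SG = V_DD − V_G = 8.88 − 7.78 = 1.1 V, so V_ov = 1.1 − 0.62 = 0.48 V.
k_p = μ_pC_ox · (W/L) = 7.504 mA/V².
Assume saturation: I_D = ½ k_p V_ov² = 0.5 × 7.504 × 0.48² = 0.864 mA, giving V_SD = V_DD − I_D R_D = 8.88 − 0.864 × 1.03 = 7.99 V.
V_SD = 7.99 V ≥ V_ov = 0.48 V, confirming saturation.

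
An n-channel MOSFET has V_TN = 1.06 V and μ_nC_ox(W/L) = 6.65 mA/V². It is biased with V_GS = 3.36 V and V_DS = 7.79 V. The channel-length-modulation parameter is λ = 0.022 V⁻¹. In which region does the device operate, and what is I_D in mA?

Saturation; I_D = 20.6 mA

V_ov = V_GS − V_TN = 3.36 − 1.06 = 2.3 V.
Since V_DS = 7.79 V ≥ V_ov = 2.3 V, the device is in saturation.
I_D = ½ k_n V_ov² (1 + λ V_DS) = 0.5 × 6.65 × 2.3² × (1 + 0.022 × 7.79) = 20.6 mA.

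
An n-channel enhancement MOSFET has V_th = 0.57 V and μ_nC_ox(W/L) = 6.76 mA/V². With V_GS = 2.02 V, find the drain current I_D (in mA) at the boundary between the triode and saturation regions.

I_D = 7.11 mA

At the boundary V_DS = V_ov = V_GS − V_th = 2.02 − 0.57 = 1.45 V.
I_D = ½ k_n V_ov² = 0.5 × 6.76 × 1.45² = 7.11 mA.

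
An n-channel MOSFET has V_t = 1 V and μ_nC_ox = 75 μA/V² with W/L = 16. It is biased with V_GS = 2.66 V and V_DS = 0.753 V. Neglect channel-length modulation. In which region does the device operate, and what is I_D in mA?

Triode; I_D = 1.16 mA

k_n = μ_nC_ox · (W/L) = 1.2 mA/V².
V_ov = V_GS − V_t = 2.66 − 1 = 1.66 V.
Since V_DS = 0.753 V < V_ov = 1.66 V, the device is in the triode region.
I_D = k_n [V_ov · V_DS − ½ V_DS²] = 1.2 × [1.66 × 0.753 − 0.5 × 0.753²] = 1.16 mA.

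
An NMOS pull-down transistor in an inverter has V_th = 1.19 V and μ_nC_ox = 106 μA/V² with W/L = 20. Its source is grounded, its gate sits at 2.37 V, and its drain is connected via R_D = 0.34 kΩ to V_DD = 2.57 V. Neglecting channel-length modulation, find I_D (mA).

I_D = 1.48 mA

V_GS = V_G = 2.37 V, so V_ov = 2.37 − 1.19 = 1.18 V.
k_n = μ_nC_ox · (W/L) = 2.12 mA/V².
Assume saturation: I_D = ½ k_n V_ov² = 0.5 × 2.12 × 1.18² = 1.48 mA, giving V_DS = V_DD − I_D R_D = 2.57 − 1.48 × 0.34 = 2.07 V.
V_DS = 2.07 V ≥ V_ov = 1.18 V, confirming saturation.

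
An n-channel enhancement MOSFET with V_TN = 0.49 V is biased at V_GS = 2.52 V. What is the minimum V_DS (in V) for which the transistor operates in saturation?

The boundary between triode and saturation is V_DS = V_GS − V_TN = V_ov.
V_ov = 2.52 − 0.49 = 2.03 V.

V_DS,sat = 2.03 V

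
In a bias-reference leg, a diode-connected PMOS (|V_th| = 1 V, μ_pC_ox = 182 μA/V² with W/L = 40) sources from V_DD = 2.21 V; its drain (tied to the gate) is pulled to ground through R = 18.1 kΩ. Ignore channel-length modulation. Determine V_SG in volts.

V_SG = 1.13 V

With gate tied to drain, V_SG = V_SD ≥ V_SG − |V_th|, so the device is in saturation.
k_p = μ_pC_ox · (W/L) = 7.28 mA/V².
KCL at the drain: ½ k_p (V_SG − |V_th|)² = (V_DD − V_SG)/R.
Let x = V_SG − 1. Then 65.9 x² + x − 1.21 = 0, giving x = 0.128 V (positive root), so V_SG = 1.13 V.
I_D = (V_DD − V_SG)/R = (2.21 − 1.13) / 18.1 = 0.0598 mA.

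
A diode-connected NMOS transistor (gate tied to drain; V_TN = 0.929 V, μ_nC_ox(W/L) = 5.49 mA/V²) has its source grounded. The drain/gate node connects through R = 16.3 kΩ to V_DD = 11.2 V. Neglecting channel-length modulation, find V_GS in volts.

V_GS = 1.40 V

With gate tied to drain, V_GS = V_DS ≥ V_GS − V_TN, so the device is in saturation.
KCL at the drain: ½ k_n (V_GS − V_TN)² = (V_DD − V_GS)/R.
Let x = V_GS − 0.929. Then 44.7 x² + x − 10.27 = 0, giving x = 0.468 V (positive root), so V_GS = 1.4 V.
I_D = (V_DD − V_GS)/R = (11.2 − 1.4) / 16.3 = 0.601 mA.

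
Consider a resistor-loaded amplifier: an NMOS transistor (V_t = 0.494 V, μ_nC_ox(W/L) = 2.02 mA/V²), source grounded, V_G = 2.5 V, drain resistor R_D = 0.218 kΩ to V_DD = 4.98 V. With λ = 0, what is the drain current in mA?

I_D = 4.06 mA

V_GS = V_G = 2.5 V, so V_ov = 2.5 − 0.494 = 2.01 V.
Assume saturation: I_D = ½ k_n V_ov² = 0.5 × 2.02 × 2.01² = 4.06 mA, giving V_DS = V_DD − I_D R_D = 4.98 − 4.06 × 0.218 = 4.09 V.
V_DS = 4.09 V ≥ V_ov = 2.01 V, confirming saturation.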